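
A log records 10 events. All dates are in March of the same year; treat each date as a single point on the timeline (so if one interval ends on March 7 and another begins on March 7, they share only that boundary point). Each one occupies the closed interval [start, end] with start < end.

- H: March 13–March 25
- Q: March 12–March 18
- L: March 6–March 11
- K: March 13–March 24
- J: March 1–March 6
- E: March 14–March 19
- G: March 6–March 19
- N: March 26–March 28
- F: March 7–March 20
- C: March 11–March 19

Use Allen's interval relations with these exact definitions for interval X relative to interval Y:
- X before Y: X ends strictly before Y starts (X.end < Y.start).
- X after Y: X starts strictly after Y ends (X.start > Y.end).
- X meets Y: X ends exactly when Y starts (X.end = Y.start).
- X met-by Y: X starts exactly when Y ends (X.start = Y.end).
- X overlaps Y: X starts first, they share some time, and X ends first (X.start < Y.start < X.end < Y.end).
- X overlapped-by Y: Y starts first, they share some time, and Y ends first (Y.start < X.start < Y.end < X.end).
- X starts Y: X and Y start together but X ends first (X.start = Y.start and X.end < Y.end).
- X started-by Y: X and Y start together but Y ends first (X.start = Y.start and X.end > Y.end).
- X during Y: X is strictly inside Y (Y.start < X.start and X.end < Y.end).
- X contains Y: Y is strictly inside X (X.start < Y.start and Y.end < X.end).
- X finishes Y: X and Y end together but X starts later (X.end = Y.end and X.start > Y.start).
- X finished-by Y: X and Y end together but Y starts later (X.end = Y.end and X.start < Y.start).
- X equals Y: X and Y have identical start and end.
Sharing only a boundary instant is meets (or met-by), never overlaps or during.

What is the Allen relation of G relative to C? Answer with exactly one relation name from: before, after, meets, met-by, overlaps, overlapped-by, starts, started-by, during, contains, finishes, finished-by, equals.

finished-by

G = [March 6, March 19]; C = [March 11, March 19].
Compare endpoints: G.start < C.start, G.start < C.end, G.end > C.start, G.end = C.end.
That pattern is 'finished-by'.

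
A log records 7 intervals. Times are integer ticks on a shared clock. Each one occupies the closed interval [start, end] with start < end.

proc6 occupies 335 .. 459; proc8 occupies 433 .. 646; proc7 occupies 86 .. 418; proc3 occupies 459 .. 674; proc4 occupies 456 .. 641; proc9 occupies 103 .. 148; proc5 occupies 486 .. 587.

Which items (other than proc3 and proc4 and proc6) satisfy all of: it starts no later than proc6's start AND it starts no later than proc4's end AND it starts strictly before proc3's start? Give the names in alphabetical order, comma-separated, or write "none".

proc7, proc9

Conditions: its start is no later than proc6's start (X.start <= 335) AND its start is no later than proc4's end (X.start <= 641) AND its start is strictly before proc3's start (X.start < 459).
proc5: start 486 <= 335? ✗; start 486 <= 641? ✓; start 486 < 459? ✗ → no.
proc7: start 86 <= 335? ✓; start 86 <= 641? ✓; start 86 < 459? ✓ → yes.
proc8: start 433 <= 335? ✗; start 433 <= 641? ✓; start 433 < 459? ✓ → no.
proc9: start 103 <= 335? ✓; start 103 <= 641? ✓; start 103 < 459? ✓ → yes.
Result: proc7, proc9.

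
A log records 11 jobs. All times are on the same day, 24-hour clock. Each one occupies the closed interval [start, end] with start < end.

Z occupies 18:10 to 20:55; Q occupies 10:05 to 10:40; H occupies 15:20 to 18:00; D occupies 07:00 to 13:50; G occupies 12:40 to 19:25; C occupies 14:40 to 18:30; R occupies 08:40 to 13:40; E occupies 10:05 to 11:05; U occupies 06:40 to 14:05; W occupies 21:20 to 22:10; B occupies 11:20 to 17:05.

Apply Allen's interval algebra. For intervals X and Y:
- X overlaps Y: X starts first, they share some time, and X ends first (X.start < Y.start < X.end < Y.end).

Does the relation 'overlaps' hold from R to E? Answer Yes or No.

No

R = [08:40, 13:40], E = [10:05, 11:05].
Actual relation of R to E: contains.
Asked whether 'overlaps' holds → No.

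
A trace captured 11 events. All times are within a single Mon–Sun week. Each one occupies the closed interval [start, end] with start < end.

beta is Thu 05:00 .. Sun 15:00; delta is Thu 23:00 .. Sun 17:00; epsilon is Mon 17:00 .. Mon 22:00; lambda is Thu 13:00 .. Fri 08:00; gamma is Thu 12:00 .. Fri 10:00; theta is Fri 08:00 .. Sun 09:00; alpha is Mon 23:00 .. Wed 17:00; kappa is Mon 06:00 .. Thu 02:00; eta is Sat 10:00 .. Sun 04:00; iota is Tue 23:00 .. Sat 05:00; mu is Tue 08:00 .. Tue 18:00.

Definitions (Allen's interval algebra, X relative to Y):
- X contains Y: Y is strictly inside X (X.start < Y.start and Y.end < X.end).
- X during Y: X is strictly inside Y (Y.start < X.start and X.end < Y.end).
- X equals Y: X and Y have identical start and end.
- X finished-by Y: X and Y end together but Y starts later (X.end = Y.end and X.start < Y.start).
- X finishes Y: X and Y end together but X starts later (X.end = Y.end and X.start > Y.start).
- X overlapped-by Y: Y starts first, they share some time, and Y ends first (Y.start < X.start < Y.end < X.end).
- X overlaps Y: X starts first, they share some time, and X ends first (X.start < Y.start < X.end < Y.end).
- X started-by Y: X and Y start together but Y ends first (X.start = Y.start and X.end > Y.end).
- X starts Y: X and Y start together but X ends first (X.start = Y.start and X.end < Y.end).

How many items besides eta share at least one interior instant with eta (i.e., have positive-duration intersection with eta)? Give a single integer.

Target eta = [Sat 10:00, Sun 04:00].
alpha [Mon 23:00, Wed 17:00] → before → no.
beta [Thu 05:00, Sun 15:00] → contains → counts.
delta [Thu 23:00, Sun 17:00] → contains → counts.
epsilon [Mon 17:00, Mon 22:00] → before → no.
gamma [Thu 12:00, Fri 10:00] → before → no.
iota [Tue 23:00, Sat 05:00] → before → no.
kappa [Mon 06:00, Thu 02:00] → before → no.
lambda [Thu 13:00, Fri 08:00] → before → no.
mu [Tue 08:00, Tue 18:00] → before → no.
theta [Fri 08:00, Sun 09:00] → contains → counts.
Total: 3.

3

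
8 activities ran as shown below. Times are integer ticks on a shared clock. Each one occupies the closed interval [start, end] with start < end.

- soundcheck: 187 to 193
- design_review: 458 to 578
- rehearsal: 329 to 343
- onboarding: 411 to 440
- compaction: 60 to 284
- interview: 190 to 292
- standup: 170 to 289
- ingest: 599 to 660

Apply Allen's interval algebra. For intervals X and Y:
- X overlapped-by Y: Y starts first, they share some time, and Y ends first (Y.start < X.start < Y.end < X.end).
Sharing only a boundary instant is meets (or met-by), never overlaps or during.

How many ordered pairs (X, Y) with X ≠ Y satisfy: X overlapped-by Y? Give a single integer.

4

Checking all 56 ordered pairs for relation 'overlapped-by'; matching pairs in alphabetical order:
(interview, compaction): interview overlapped-by compaction ✓
(interview, soundcheck): interview overlapped-by soundcheck ✓
(interview, standup): interview overlapped-by standup ✓
(standup, compaction): standup overlapped-by compaction ✓
Count: 4.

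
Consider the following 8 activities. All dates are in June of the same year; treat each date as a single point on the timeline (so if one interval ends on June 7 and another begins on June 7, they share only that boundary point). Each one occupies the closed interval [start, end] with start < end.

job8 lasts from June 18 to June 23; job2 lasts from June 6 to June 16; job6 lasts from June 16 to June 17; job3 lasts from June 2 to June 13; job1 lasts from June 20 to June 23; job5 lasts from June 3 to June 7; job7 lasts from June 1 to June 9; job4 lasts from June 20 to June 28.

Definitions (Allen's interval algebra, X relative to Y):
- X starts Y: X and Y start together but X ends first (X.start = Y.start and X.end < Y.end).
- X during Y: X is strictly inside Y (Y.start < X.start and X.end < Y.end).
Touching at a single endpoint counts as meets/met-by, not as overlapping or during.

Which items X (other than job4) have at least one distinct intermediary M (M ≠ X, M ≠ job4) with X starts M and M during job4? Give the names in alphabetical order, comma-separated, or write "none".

none

Target job4 = [June 20, June 28].
Intermediaries M with M during job4: none.
Union: none.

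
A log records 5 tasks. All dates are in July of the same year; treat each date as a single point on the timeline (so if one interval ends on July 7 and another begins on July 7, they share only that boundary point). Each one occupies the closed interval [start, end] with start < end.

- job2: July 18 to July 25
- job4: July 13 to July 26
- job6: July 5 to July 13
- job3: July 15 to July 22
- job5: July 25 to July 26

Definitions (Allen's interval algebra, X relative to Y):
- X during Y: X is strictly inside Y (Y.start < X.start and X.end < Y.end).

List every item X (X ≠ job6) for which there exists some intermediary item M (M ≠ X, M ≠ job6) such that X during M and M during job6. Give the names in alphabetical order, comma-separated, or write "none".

none

Target job6 = [July 5, July 13].
Intermediaries M with M during job6: none.
Union: none.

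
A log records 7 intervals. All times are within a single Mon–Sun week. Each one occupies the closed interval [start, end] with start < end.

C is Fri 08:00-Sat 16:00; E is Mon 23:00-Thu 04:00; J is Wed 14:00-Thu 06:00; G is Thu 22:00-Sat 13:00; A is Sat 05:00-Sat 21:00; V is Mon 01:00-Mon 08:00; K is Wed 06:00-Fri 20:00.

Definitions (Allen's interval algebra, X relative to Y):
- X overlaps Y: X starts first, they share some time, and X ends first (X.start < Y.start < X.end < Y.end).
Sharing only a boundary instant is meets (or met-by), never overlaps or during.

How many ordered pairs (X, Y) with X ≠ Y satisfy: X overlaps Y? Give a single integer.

Checking all 42 ordered pairs for relation 'overlaps'; matching pairs in alphabetical order:
(C, A): C overlaps A ✓
(E, J): E overlaps J ✓
(E, K): E overlaps K ✓
(G, A): G overlaps A ✓
(G, C): G overlaps C ✓
(K, C): K overlaps C ✓
(K, G): K overlaps G ✓
Count: 7.

7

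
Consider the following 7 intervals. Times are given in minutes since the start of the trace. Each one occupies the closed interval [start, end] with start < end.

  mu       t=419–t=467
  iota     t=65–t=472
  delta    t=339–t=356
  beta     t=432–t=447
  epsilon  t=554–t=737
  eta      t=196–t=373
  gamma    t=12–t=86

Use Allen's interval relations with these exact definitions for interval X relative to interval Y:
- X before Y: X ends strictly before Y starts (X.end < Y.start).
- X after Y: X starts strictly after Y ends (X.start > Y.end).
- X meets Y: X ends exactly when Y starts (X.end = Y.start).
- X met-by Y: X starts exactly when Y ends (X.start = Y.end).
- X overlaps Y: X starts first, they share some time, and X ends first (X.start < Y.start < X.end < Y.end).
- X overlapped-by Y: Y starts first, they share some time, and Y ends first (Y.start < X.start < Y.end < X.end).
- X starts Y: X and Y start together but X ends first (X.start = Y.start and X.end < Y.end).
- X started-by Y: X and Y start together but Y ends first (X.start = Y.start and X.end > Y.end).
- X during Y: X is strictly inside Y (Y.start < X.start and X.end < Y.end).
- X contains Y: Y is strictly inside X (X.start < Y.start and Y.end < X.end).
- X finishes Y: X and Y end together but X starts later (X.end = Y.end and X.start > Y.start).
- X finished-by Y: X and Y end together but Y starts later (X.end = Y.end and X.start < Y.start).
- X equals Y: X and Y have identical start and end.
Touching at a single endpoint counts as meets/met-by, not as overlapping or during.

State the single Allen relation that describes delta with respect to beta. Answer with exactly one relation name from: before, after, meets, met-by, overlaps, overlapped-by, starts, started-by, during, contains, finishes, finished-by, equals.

before

delta = [t=339, t=356]; beta = [t=432, t=447].
Compare endpoints: delta.start < beta.start, delta.start < beta.end, delta.end < beta.start, delta.end < beta.end.
That pattern is 'before'.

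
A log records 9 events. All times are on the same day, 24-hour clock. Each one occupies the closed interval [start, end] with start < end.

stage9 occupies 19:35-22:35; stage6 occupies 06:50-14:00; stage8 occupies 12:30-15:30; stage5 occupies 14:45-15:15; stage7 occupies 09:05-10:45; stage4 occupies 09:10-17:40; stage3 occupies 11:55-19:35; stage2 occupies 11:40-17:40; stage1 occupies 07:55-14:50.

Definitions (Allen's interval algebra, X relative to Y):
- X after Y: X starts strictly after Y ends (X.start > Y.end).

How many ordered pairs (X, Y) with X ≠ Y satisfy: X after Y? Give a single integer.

Checking all 72 ordered pairs for relation 'after'; matching pairs in alphabetical order:
(stage2, stage7): stage2 after stage7 ✓
(stage3, stage7): stage3 after stage7 ✓
(stage5, stage6): stage5 after stage6 ✓
(stage5, stage7): stage5 after stage7 ✓
(stage8, stage7): stage8 after stage7 ✓
(stage9, stage1): stage9 after stage1 ✓
(stage9, stage2): stage9 after stage2 ✓
(stage9, stage4): stage9 after stage4 ✓
(stage9, stage5): stage9 after stage5 ✓
(stage9, stage6): stage9 after stage6 ✓
(stage9, stage7): stage9 after stage7 ✓
(stage9, stage8): stage9 after stage8 ✓
Count: 12.

12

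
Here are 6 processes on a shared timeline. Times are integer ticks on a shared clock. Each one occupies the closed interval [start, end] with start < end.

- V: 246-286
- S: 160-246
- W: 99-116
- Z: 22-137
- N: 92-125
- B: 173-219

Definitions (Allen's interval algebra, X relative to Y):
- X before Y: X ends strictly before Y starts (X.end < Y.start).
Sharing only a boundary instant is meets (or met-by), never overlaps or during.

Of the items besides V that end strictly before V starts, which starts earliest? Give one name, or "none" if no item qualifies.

Z

Target V = [246, 286].
B [173, 219] → before → candidate.
N [92, 125] → before → candidate.
S [160, 246] → meets → excluded.
W [99, 116] → before → candidate.
Z [22, 137] → before → candidate.
Among candidates, earliest start is 22 → Z.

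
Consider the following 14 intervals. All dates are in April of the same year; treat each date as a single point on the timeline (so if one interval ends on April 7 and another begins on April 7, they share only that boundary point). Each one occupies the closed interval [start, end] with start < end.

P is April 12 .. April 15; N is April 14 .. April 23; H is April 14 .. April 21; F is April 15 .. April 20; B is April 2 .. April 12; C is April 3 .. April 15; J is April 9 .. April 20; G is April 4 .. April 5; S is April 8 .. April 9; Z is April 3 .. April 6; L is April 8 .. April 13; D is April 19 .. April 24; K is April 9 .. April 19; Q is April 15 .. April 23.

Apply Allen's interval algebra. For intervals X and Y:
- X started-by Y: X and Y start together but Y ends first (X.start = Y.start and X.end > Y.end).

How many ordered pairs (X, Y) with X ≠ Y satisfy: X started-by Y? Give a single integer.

Checking all 182 ordered pairs for relation 'started-by'; matching pairs in alphabetical order:
(C, Z): C started-by Z ✓
(J, K): J started-by K ✓
(L, S): L started-by S ✓
(N, H): N started-by H ✓
(Q, F): Q started-by F ✓
Count: 5.

5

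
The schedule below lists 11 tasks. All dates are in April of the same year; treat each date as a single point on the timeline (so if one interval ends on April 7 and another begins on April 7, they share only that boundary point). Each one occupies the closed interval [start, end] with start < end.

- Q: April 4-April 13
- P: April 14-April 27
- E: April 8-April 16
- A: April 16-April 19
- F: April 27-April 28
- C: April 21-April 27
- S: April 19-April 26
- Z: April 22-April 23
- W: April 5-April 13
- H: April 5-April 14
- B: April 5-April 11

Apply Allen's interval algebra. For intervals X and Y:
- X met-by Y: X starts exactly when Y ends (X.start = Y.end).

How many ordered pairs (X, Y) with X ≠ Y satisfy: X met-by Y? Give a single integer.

5

Checking all 110 ordered pairs for relation 'met-by'; matching pairs in alphabetical order:
(A, E): A met-by E ✓
(F, C): F met-by C ✓
(F, P): F met-by P ✓
(P, H): P met-by H ✓
(S, A): S met-by A ✓
Count: 5.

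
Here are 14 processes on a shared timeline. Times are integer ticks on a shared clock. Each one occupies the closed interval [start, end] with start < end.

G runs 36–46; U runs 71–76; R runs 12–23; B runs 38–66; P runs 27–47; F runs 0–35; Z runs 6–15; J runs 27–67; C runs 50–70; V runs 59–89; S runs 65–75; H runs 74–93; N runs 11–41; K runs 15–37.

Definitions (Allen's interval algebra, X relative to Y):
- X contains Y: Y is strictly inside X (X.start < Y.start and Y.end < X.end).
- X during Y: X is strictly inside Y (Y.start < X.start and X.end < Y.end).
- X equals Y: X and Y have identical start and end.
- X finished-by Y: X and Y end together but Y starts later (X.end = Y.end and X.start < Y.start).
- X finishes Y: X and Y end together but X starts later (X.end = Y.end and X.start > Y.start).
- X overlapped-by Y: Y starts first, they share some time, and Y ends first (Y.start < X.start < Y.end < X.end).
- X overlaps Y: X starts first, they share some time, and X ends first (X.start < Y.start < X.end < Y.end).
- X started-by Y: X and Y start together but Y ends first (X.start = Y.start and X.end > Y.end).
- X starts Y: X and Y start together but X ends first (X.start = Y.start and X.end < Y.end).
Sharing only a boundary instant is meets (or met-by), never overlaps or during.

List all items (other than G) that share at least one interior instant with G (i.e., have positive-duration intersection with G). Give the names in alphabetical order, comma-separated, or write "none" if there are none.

B, J, K, N, P

Target G = [36, 46].
B [38, 66] → overlapped-by → yes.
C [50, 70] → after → no.
F [0, 35] → before → no.
H [74, 93] → after → no.
J [27, 67] → contains → yes.
K [15, 37] → overlaps → yes.
N [11, 41] → overlaps → yes.
P [27, 47] → contains → yes.
R [12, 23] → before → no.
S [65, 75] → after → no.
U [71, 76] → after → no.
V [59, 89] → after → no.
Z [6, 15] → before → no.
Result: B, J, K, N, P.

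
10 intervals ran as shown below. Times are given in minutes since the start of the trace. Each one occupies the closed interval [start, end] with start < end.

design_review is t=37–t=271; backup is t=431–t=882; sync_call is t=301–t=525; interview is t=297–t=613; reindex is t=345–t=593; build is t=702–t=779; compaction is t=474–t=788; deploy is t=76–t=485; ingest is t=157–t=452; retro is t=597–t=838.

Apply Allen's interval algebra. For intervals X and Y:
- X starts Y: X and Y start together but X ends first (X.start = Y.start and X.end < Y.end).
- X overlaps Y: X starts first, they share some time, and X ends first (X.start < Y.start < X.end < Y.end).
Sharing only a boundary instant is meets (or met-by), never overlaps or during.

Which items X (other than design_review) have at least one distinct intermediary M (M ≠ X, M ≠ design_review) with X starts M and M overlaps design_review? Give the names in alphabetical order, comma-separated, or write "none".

none

Target design_review = [t=37, t=271].
Intermediaries M with M overlaps design_review: none.
Union: none.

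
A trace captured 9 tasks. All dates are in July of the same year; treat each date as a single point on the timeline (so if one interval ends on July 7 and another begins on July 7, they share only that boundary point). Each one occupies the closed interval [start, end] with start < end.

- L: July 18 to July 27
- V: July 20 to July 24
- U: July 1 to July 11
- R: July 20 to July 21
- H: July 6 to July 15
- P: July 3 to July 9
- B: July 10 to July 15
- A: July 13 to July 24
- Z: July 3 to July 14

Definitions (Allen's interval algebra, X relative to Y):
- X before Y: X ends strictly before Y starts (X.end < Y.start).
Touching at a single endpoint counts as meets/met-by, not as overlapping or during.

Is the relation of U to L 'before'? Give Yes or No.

Yes

U = [July 1, July 11], L = [July 18, July 27].
Actual relation of U to L: before.
Asked whether 'before' holds → Yes.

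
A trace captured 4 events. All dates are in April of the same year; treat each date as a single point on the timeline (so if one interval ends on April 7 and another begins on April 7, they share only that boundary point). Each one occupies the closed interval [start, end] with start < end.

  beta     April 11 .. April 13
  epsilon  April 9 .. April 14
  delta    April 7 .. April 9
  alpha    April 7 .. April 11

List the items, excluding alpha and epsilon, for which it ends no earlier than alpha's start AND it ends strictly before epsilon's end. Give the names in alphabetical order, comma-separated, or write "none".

beta, delta

Conditions: its end is no earlier than alpha's start (X.end >= April 7) AND its end is strictly before epsilon's end (X.end < April 14).
beta: end April 13 >= April 7? ✓; end April 13 < April 14? ✓ → yes.
delta: end April 9 >= April 7? ✓; end April 9 < April 14? ✓ → yes.
Result: beta, delta.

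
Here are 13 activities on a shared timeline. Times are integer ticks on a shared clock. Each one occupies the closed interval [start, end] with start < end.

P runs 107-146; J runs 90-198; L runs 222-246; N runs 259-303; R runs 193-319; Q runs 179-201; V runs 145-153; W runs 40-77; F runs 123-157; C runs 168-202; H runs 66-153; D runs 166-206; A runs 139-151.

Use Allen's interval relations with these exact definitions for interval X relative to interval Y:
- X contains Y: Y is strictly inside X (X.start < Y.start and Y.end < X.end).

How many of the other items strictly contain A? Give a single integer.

Target A = [139, 151].
C [168, 202] → after → no.
D [166, 206] → after → no.
F [123, 157] → contains → counts.
H [66, 153] → contains → counts.
J [90, 198] → contains → counts.
L [222, 246] → after → no.
N [259, 303] → after → no.
P [107, 146] → overlaps → no.
Q [179, 201] → after → no.
R [193, 319] → after → no.
V [145, 153] → overlapped-by → no.
W [40, 77] → before → no.
Total: 3.

3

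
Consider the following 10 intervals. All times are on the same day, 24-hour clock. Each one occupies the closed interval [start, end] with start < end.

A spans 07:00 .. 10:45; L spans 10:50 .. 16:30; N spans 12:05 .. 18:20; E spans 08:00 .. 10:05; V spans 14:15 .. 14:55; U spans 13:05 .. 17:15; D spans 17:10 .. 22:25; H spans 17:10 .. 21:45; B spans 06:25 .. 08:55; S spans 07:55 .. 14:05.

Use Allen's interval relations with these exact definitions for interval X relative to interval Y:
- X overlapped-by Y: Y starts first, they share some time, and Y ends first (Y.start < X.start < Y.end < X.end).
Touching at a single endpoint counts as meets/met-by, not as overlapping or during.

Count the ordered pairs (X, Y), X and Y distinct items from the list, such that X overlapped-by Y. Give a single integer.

Checking all 90 ordered pairs for relation 'overlapped-by'; matching pairs in alphabetical order:
(A, B): A overlapped-by B ✓
(D, N): D overlapped-by N ✓
(D, U): D overlapped-by U ✓
(E, B): E overlapped-by B ✓
(H, N): H overlapped-by N ✓
(H, U): H overlapped-by U ✓
(L, S): L overlapped-by S ✓
(N, L): N overlapped-by L ✓
(N, S): N overlapped-by S ✓
(S, A): S overlapped-by A ✓
(S, B): S overlapped-by B ✓
(U, L): U overlapped-by L ✓
(U, S): U overlapped-by S ✓
Count: 13.

13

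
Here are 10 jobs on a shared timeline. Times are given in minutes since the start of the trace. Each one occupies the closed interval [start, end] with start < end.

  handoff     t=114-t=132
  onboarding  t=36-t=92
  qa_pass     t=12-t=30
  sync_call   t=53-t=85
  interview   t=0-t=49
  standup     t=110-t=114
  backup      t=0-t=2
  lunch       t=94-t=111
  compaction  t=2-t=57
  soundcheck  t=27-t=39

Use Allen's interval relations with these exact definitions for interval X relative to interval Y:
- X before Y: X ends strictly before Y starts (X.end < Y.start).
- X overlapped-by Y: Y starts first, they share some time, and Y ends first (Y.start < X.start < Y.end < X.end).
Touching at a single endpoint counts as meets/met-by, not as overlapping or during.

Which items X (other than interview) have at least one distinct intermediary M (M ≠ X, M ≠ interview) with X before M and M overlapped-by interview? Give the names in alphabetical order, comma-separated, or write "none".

backup, qa_pass

Target interview = [t=0, t=49].
Intermediaries M with M overlapped-by interview: compaction, onboarding.
Via compaction — items with X before compaction: none.
Via onboarding — items with X before onboarding: backup, qa_pass.
Union: backup, qa_pass.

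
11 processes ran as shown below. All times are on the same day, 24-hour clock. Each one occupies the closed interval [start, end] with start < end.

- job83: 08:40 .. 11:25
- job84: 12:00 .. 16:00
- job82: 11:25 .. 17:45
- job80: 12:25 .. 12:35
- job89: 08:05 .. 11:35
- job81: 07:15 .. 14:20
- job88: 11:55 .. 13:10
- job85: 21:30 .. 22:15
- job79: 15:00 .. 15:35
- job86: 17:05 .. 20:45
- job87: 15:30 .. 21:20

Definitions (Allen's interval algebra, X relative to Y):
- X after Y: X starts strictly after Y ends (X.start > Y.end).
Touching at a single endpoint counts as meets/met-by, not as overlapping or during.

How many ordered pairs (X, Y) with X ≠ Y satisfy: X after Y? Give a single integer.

33

Checking all 110 ordered pairs for relation 'after'; matching pairs in alphabetical order:
(job79, job80): job79 after job80 ✓
(job79, job81): job79 after job81 ✓
(job79, job83): job79 after job83 ✓
(job79, job88): job79 after job88 ✓
(job79, job89): job79 after job89 ✓
(job80, job83): job80 after job83 ✓
(job80, job89): job80 after job89 ✓
(job84, job83): job84 after job83 ✓
(job84, job89): job84 after job89 ✓
(job85, job79): job85 after job79 ✓
(job85, job80): job85 after job80 ✓
(job85, job81): job85 after job81 ✓
(job85, job82): job85 after job82 ✓
(job85, job83): job85 after job83 ✓
(job85, job84): job85 after job84 ✓
(job85, job86): job85 after job86 ✓
(job85, job87): job85 after job87 ✓
(job85, job88): job85 after job88 ✓
(job85, job89): job85 after job89 ✓
(job86, job79): job86 after job79 ✓
(job86, job80): job86 after job80 ✓
(job86, job81): job86 after job81 ✓
(job86, job83): job86 after job83 ✓
(job86, job84): job86 after job84 ✓
... plus 9 further pairs not listed.
Count: 33.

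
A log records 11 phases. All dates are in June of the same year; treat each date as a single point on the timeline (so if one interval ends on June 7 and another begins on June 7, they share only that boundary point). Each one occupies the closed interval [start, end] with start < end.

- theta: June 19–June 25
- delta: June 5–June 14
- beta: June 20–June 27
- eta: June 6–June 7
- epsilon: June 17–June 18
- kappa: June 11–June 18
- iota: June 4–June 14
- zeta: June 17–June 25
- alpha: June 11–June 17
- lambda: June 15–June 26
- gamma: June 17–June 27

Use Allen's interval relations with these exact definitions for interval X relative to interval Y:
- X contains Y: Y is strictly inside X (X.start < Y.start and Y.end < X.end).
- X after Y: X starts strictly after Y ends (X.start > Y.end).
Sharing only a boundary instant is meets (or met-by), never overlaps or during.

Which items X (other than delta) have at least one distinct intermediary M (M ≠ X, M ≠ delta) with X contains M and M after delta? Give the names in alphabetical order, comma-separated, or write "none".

Target delta = [June 5, June 14].
Intermediaries M with M after delta: beta, epsilon, gamma, lambda, theta, zeta.
Via beta — items with X contains beta: none.
Via epsilon — items with X contains epsilon: lambda.
Via gamma — items with X contains gamma: none.
Via lambda — items with X contains lambda: none.
Via theta — items with X contains theta: gamma, lambda.
Via zeta — items with X contains zeta: lambda.
Union: gamma, lambda.

gamma, lambda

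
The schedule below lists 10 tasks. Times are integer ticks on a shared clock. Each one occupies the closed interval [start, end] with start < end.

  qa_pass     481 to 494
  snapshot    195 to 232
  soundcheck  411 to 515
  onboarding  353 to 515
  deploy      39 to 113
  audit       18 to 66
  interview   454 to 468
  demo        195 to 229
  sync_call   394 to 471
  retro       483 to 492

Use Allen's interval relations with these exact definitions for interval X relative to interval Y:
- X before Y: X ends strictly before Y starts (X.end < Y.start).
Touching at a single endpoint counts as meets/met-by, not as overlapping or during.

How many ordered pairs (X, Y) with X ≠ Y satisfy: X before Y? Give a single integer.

Checking all 90 ordered pairs for relation 'before'; matching pairs in alphabetical order:
(audit, demo): audit before demo ✓
(audit, interview): audit before interview ✓
(audit, onboarding): audit before onboarding ✓
(audit, qa_pass): audit before qa_pass ✓
(audit, retro): audit before retro ✓
(audit, snapshot): audit before snapshot ✓
(audit, soundcheck): audit before soundcheck ✓
(audit, sync_call): audit before sync_call ✓
(demo, interview): demo before interview ✓
(demo, onboarding): demo before onboarding ✓
(demo, qa_pass): demo before qa_pass ✓
(demo, retro): demo before retro ✓
(demo, soundcheck): demo before soundcheck ✓
(demo, sync_call): demo before sync_call ✓
(deploy, demo): deploy before demo ✓
(deploy, interview): deploy before interview ✓
(deploy, onboarding): deploy before onboarding ✓
(deploy, qa_pass): deploy before qa_pass ✓
(deploy, retro): deploy before retro ✓
(deploy, snapshot): deploy before snapshot ✓
(deploy, soundcheck): deploy before soundcheck ✓
(deploy, sync_call): deploy before sync_call ✓
(interview, qa_pass): interview before qa_pass ✓
(interview, retro): interview before retro ✓
... plus 8 further pairs not listed.
Count: 32.

32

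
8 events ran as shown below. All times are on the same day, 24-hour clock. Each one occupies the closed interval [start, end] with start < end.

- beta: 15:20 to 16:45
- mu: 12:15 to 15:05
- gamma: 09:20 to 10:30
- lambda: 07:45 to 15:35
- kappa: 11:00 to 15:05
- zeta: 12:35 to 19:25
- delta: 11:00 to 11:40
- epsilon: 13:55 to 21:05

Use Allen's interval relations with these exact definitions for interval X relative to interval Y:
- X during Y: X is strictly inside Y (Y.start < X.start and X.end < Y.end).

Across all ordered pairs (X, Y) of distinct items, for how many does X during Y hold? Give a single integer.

Checking all 56 ordered pairs for relation 'during'; matching pairs in alphabetical order:
(beta, epsilon): beta during epsilon ✓
(beta, zeta): beta during zeta ✓
(delta, lambda): delta during lambda ✓
(gamma, lambda): gamma during lambda ✓
(kappa, lambda): kappa during lambda ✓
(mu, lambda): mu during lambda ✓
Count: 6.

6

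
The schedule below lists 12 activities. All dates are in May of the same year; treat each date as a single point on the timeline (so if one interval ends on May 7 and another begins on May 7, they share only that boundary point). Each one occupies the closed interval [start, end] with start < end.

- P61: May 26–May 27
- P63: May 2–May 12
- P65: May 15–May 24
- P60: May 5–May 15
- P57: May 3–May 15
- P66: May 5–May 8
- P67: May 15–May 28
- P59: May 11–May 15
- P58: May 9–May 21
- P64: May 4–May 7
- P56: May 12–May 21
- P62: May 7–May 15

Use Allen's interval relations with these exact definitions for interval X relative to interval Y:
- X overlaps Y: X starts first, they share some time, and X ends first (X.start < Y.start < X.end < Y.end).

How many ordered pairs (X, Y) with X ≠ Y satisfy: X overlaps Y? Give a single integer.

19

Checking all 132 ordered pairs for relation 'overlaps'; matching pairs in alphabetical order:
(P56, P65): P56 overlaps P65 ✓
(P56, P67): P56 overlaps P67 ✓
(P57, P56): P57 overlaps P56 ✓
(P57, P58): P57 overlaps P58 ✓
(P58, P65): P58 overlaps P65 ✓
(P58, P67): P58 overlaps P67 ✓
(P59, P56): P59 overlaps P56 ✓
(P60, P56): P60 overlaps P56 ✓
(P60, P58): P60 overlaps P58 ✓
(P62, P56): P62 overlaps P56 ✓
(P62, P58): P62 overlaps P58 ✓
(P63, P57): P63 overlaps P57 ✓
(P63, P58): P63 overlaps P58 ✓
(P63, P59): P63 overlaps P59 ✓
(P63, P60): P63 overlaps P60 ✓
(P63, P62): P63 overlaps P62 ✓
(P64, P60): P64 overlaps P60 ✓
(P64, P66): P64 overlaps P66 ✓
(P66, P62): P66 overlaps P62 ✓
Count: 19.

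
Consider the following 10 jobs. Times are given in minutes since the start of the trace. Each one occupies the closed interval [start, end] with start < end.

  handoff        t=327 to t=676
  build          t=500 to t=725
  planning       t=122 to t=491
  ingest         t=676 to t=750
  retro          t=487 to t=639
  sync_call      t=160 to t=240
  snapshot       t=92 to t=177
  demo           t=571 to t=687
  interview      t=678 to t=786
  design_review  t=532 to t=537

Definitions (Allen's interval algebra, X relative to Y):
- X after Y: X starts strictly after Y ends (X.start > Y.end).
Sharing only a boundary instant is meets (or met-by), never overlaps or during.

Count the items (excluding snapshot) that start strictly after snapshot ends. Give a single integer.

7

Target snapshot = [t=92, t=177].
build [t=500, t=725] → after → counts.
demo [t=571, t=687] → after → counts.
design_review [t=532, t=537] → after → counts.
handoff [t=327, t=676] → after → counts.
ingest [t=676, t=750] → after → counts.
interview [t=678, t=786] → after → counts.
planning [t=122, t=491] → overlapped-by → no.
retro [t=487, t=639] → after → counts.
sync_call [t=160, t=240] → overlapped-by → no.
Total: 7.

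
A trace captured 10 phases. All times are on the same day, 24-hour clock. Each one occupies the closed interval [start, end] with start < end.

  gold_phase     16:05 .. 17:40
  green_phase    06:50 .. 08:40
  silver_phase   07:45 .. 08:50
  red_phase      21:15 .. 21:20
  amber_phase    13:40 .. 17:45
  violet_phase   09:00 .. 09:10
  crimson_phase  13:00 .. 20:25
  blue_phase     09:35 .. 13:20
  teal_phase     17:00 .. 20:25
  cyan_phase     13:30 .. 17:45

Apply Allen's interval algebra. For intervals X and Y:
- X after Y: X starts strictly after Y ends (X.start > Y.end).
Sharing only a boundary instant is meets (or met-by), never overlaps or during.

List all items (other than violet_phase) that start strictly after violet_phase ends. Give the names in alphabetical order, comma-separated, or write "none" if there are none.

Target violet_phase = [09:00, 09:10].
amber_phase [13:40, 17:45] → after → yes.
blue_phase [09:35, 13:20] → after → yes.
crimson_phase [13:00, 20:25] → after → yes.
cyan_phase [13:30, 17:45] → after → yes.
gold_phase [16:05, 17:40] → after → yes.
green_phase [06:50, 08:40] → before → no.
red_phase [21:15, 21:20] → after → yes.
silver_phase [07:45, 08:50] → before → no.
teal_phase [17:00, 20:25] → after → yes.
Result: amber_phase, blue_phase, crimson_phase, cyan_phase, gold_phase, red_phase, teal_phase.

amber_phase, blue_phase, crimson_phase, cyan_phase, gold_phase, red_phase, teal_phase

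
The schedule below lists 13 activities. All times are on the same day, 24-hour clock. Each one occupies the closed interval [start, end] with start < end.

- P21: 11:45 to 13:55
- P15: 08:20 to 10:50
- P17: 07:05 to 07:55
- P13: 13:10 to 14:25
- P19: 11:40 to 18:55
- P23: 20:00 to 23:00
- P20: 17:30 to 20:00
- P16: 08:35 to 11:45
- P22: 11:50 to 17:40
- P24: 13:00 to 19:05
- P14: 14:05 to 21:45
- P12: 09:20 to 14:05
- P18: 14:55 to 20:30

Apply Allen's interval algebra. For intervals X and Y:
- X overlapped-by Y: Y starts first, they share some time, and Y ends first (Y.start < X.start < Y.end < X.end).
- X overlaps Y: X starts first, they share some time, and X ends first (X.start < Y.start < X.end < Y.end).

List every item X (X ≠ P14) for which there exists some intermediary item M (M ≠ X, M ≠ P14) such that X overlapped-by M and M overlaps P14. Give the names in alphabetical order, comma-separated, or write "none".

Target P14 = [14:05, 21:45].
Intermediaries M with M overlaps P14: P13, P19, P22, P24.
Via P13 — items with X overlapped-by P13: none.
Via P19 — items with X overlapped-by P19: P18, P20, P24.
Via P22 — items with X overlapped-by P22: P18, P20, P24.
Via P24 — items with X overlapped-by P24: P18, P20.
Union: P18, P20, P24.

P18, P20, P24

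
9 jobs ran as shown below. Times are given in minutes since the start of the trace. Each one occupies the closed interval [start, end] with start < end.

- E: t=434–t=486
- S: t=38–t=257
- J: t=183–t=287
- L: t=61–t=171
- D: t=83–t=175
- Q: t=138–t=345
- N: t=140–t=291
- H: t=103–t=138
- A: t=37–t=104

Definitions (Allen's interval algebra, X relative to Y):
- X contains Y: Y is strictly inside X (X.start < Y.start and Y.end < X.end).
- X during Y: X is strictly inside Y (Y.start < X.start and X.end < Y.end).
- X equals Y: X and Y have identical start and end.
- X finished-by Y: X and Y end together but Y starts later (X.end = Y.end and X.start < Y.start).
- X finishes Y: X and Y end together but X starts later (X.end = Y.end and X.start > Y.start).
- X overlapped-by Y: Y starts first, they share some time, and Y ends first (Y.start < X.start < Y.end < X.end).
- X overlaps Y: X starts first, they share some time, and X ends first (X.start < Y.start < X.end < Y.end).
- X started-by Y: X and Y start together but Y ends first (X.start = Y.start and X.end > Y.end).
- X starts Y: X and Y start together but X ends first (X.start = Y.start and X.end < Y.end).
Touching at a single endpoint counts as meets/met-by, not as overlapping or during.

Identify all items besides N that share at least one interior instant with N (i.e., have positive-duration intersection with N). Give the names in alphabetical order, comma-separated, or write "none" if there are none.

Target N = [t=140, t=291].
A [t=37, t=104] → before → no.
D [t=83, t=175] → overlaps → yes.
E [t=434, t=486] → after → no.
H [t=103, t=138] → before → no.
J [t=183, t=287] → during → yes.
L [t=61, t=171] → overlaps → yes.
Q [t=138, t=345] → contains → yes.
S [t=38, t=257] → overlaps → yes.
Result: D, J, L, Q, S.

D, J, L, Q, S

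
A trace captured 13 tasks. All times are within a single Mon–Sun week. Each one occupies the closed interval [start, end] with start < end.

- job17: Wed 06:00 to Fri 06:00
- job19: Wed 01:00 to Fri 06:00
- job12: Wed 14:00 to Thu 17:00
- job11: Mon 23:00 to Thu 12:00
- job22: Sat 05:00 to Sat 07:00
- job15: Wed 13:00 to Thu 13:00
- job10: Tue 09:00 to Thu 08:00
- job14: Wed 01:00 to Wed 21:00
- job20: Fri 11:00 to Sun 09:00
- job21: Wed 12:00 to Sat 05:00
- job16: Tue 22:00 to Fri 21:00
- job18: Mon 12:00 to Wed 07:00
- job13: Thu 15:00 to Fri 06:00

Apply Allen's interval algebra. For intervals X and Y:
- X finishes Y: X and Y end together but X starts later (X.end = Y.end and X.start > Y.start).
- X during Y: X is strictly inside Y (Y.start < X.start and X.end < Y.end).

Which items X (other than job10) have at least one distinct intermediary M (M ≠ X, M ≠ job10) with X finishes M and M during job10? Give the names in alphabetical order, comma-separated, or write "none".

Target job10 = [Tue 09:00, Thu 08:00].
Intermediaries M with M during job10: job14.
Via job14 — items with X finishes job14: none.
Union: none.

none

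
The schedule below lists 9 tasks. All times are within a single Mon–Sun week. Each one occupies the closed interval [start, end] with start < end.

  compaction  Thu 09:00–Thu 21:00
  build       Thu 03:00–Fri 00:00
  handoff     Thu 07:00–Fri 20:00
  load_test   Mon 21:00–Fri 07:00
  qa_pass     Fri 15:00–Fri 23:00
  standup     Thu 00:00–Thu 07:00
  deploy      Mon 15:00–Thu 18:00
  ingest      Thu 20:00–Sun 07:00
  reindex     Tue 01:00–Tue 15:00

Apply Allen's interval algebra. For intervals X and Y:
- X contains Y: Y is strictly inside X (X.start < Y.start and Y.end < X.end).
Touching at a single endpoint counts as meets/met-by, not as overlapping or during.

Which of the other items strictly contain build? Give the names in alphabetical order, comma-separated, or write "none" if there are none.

load_test

Target build = [Thu 03:00, Fri 00:00].
compaction [Thu 09:00, Thu 21:00] → during → no.
deploy [Mon 15:00, Thu 18:00] → overlaps → no.
handoff [Thu 07:00, Fri 20:00] → overlapped-by → no.
ingest [Thu 20:00, Sun 07:00] → overlapped-by → no.
load_test [Mon 21:00, Fri 07:00] → contains → yes.
qa_pass [Fri 15:00, Fri 23:00] → after → no.
reindex [Tue 01:00, Tue 15:00] → before → no.
standup [Thu 00:00, Thu 07:00] → overlaps → no.
Result: load_test.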